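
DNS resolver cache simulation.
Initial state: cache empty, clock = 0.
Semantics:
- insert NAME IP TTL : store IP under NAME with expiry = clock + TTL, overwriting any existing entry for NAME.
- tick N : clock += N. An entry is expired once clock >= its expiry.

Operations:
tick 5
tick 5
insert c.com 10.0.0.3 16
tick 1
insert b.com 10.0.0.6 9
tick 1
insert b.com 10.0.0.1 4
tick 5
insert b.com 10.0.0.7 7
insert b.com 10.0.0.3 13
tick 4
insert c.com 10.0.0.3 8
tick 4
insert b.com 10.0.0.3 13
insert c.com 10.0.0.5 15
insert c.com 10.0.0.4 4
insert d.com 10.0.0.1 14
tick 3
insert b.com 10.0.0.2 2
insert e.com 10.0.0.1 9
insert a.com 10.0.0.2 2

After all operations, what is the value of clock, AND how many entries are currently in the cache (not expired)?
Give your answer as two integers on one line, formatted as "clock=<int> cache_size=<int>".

Answer: clock=28 cache_size=5

Derivation:
Op 1: tick 5 -> clock=5.
Op 2: tick 5 -> clock=10.
Op 3: insert c.com -> 10.0.0.3 (expiry=10+16=26). clock=10
Op 4: tick 1 -> clock=11.
Op 5: insert b.com -> 10.0.0.6 (expiry=11+9=20). clock=11
Op 6: tick 1 -> clock=12.
Op 7: insert b.com -> 10.0.0.1 (expiry=12+4=16). clock=12
Op 8: tick 5 -> clock=17. purged={b.com}
Op 9: insert b.com -> 10.0.0.7 (expiry=17+7=24). clock=17
Op 10: insert b.com -> 10.0.0.3 (expiry=17+13=30). clock=17
Op 11: tick 4 -> clock=21.
Op 12: insert c.com -> 10.0.0.3 (expiry=21+8=29). clock=21
Op 13: tick 4 -> clock=25.
Op 14: insert b.com -> 10.0.0.3 (expiry=25+13=38). clock=25
Op 15: insert c.com -> 10.0.0.5 (expiry=25+15=40). clock=25
Op 16: insert c.com -> 10.0.0.4 (expiry=25+4=29). clock=25
Op 17: insert d.com -> 10.0.0.1 (expiry=25+14=39). clock=25
Op 18: tick 3 -> clock=28.
Op 19: insert b.com -> 10.0.0.2 (expiry=28+2=30). clock=28
Op 20: insert e.com -> 10.0.0.1 (expiry=28+9=37). clock=28
Op 21: insert a.com -> 10.0.0.2 (expiry=28+2=30). clock=28
Final clock = 28
Final cache (unexpired): {a.com,b.com,c.com,d.com,e.com} -> size=5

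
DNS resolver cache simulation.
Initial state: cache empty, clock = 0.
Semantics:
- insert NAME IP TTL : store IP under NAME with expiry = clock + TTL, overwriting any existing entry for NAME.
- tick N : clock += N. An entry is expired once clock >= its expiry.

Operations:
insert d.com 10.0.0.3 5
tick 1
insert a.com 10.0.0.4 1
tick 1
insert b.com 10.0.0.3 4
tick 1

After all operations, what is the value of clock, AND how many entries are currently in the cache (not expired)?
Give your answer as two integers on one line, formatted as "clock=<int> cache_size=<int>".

Answer: clock=3 cache_size=2

Derivation:
Op 1: insert d.com -> 10.0.0.3 (expiry=0+5=5). clock=0
Op 2: tick 1 -> clock=1.
Op 3: insert a.com -> 10.0.0.4 (expiry=1+1=2). clock=1
Op 4: tick 1 -> clock=2. purged={a.com}
Op 5: insert b.com -> 10.0.0.3 (expiry=2+4=6). clock=2
Op 6: tick 1 -> clock=3.
Final clock = 3
Final cache (unexpired): {b.com,d.com} -> size=2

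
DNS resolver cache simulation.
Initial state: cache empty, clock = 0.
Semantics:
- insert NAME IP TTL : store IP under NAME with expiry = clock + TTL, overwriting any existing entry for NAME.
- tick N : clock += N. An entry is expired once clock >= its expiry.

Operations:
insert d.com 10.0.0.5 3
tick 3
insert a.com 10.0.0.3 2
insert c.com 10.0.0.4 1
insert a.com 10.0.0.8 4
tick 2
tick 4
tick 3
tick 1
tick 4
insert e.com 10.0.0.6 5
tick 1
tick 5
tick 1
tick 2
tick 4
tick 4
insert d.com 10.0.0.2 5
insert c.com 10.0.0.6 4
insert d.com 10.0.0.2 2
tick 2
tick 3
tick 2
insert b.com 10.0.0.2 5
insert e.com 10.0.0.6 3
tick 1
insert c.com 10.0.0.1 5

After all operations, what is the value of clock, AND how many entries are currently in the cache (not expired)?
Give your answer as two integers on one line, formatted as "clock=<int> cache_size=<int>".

Op 1: insert d.com -> 10.0.0.5 (expiry=0+3=3). clock=0
Op 2: tick 3 -> clock=3. purged={d.com}
Op 3: insert a.com -> 10.0.0.3 (expiry=3+2=5). clock=3
Op 4: insert c.com -> 10.0.0.4 (expiry=3+1=4). clock=3
Op 5: insert a.com -> 10.0.0.8 (expiry=3+4=7). clock=3
Op 6: tick 2 -> clock=5. purged={c.com}
Op 7: tick 4 -> clock=9. purged={a.com}
Op 8: tick 3 -> clock=12.
Op 9: tick 1 -> clock=13.
Op 10: tick 4 -> clock=17.
Op 11: insert e.com -> 10.0.0.6 (expiry=17+5=22). clock=17
Op 12: tick 1 -> clock=18.
Op 13: tick 5 -> clock=23. purged={e.com}
Op 14: tick 1 -> clock=24.
Op 15: tick 2 -> clock=26.
Op 16: tick 4 -> clock=30.
Op 17: tick 4 -> clock=34.
Op 18: insert d.com -> 10.0.0.2 (expiry=34+5=39). clock=34
Op 19: insert c.com -> 10.0.0.6 (expiry=34+4=38). clock=34
Op 20: insert d.com -> 10.0.0.2 (expiry=34+2=36). clock=34
Op 21: tick 2 -> clock=36. purged={d.com}
Op 22: tick 3 -> clock=39. purged={c.com}
Op 23: tick 2 -> clock=41.
Op 24: insert b.com -> 10.0.0.2 (expiry=41+5=46). clock=41
Op 25: insert e.com -> 10.0.0.6 (expiry=41+3=44). clock=41
Op 26: tick 1 -> clock=42.
Op 27: insert c.com -> 10.0.0.1 (expiry=42+5=47). clock=42
Final clock = 42
Final cache (unexpired): {b.com,c.com,e.com} -> size=3

Answer: clock=42 cache_size=3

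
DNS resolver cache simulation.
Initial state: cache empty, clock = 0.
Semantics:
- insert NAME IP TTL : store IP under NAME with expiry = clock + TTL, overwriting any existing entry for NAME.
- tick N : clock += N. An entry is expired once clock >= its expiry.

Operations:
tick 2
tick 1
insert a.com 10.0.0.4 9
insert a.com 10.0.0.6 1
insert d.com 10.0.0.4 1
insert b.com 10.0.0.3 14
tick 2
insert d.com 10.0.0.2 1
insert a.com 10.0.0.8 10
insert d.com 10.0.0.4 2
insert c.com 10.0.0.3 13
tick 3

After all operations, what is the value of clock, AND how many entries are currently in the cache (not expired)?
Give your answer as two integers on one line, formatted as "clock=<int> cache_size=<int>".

Answer: clock=8 cache_size=3

Derivation:
Op 1: tick 2 -> clock=2.
Op 2: tick 1 -> clock=3.
Op 3: insert a.com -> 10.0.0.4 (expiry=3+9=12). clock=3
Op 4: insert a.com -> 10.0.0.6 (expiry=3+1=4). clock=3
Op 5: insert d.com -> 10.0.0.4 (expiry=3+1=4). clock=3
Op 6: insert b.com -> 10.0.0.3 (expiry=3+14=17). clock=3
Op 7: tick 2 -> clock=5. purged={a.com,d.com}
Op 8: insert d.com -> 10.0.0.2 (expiry=5+1=6). clock=5
Op 9: insert a.com -> 10.0.0.8 (expiry=5+10=15). clock=5
Op 10: insert d.com -> 10.0.0.4 (expiry=5+2=7). clock=5
Op 11: insert c.com -> 10.0.0.3 (expiry=5+13=18). clock=5
Op 12: tick 3 -> clock=8. purged={d.com}
Final clock = 8
Final cache (unexpired): {a.com,b.com,c.com} -> size=3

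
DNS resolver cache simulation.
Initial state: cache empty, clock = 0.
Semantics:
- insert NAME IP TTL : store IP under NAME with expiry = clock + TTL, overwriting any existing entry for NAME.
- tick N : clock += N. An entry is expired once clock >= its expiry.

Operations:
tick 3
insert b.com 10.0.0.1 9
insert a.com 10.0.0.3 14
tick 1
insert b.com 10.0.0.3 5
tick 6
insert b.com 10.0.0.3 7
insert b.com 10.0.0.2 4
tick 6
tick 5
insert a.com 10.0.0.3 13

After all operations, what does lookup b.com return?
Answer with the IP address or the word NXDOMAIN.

Answer: NXDOMAIN

Derivation:
Op 1: tick 3 -> clock=3.
Op 2: insert b.com -> 10.0.0.1 (expiry=3+9=12). clock=3
Op 3: insert a.com -> 10.0.0.3 (expiry=3+14=17). clock=3
Op 4: tick 1 -> clock=4.
Op 5: insert b.com -> 10.0.0.3 (expiry=4+5=9). clock=4
Op 6: tick 6 -> clock=10. purged={b.com}
Op 7: insert b.com -> 10.0.0.3 (expiry=10+7=17). clock=10
Op 8: insert b.com -> 10.0.0.2 (expiry=10+4=14). clock=10
Op 9: tick 6 -> clock=16. purged={b.com}
Op 10: tick 5 -> clock=21. purged={a.com}
Op 11: insert a.com -> 10.0.0.3 (expiry=21+13=34). clock=21
lookup b.com: not in cache (expired or never inserted)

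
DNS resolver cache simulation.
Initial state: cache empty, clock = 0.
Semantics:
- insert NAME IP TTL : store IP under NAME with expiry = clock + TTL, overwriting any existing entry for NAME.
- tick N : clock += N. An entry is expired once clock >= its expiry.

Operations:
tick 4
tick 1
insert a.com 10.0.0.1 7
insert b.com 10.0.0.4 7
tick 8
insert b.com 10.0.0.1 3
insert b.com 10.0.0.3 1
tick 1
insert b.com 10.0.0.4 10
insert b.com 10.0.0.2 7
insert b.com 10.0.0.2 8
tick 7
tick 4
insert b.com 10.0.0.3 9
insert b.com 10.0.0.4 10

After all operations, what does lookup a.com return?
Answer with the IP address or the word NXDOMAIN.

Op 1: tick 4 -> clock=4.
Op 2: tick 1 -> clock=5.
Op 3: insert a.com -> 10.0.0.1 (expiry=5+7=12). clock=5
Op 4: insert b.com -> 10.0.0.4 (expiry=5+7=12). clock=5
Op 5: tick 8 -> clock=13. purged={a.com,b.com}
Op 6: insert b.com -> 10.0.0.1 (expiry=13+3=16). clock=13
Op 7: insert b.com -> 10.0.0.3 (expiry=13+1=14). clock=13
Op 8: tick 1 -> clock=14. purged={b.com}
Op 9: insert b.com -> 10.0.0.4 (expiry=14+10=24). clock=14
Op 10: insert b.com -> 10.0.0.2 (expiry=14+7=21). clock=14
Op 11: insert b.com -> 10.0.0.2 (expiry=14+8=22). clock=14
Op 12: tick 7 -> clock=21.
Op 13: tick 4 -> clock=25. purged={b.com}
Op 14: insert b.com -> 10.0.0.3 (expiry=25+9=34). clock=25
Op 15: insert b.com -> 10.0.0.4 (expiry=25+10=35). clock=25
lookup a.com: not in cache (expired or never inserted)

Answer: NXDOMAIN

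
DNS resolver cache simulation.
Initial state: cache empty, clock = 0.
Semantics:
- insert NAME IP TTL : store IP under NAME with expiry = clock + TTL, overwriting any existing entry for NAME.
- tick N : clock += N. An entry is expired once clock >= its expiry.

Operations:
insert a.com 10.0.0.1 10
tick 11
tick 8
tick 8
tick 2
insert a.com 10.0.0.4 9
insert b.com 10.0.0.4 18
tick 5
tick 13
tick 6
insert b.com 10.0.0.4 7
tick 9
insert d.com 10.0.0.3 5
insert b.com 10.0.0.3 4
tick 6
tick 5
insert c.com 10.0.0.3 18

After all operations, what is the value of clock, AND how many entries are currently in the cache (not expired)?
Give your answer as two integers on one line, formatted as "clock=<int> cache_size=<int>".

Answer: clock=73 cache_size=1

Derivation:
Op 1: insert a.com -> 10.0.0.1 (expiry=0+10=10). clock=0
Op 2: tick 11 -> clock=11. purged={a.com}
Op 3: tick 8 -> clock=19.
Op 4: tick 8 -> clock=27.
Op 5: tick 2 -> clock=29.
Op 6: insert a.com -> 10.0.0.4 (expiry=29+9=38). clock=29
Op 7: insert b.com -> 10.0.0.4 (expiry=29+18=47). clock=29
Op 8: tick 5 -> clock=34.
Op 9: tick 13 -> clock=47. purged={a.com,b.com}
Op 10: tick 6 -> clock=53.
Op 11: insert b.com -> 10.0.0.4 (expiry=53+7=60). clock=53
Op 12: tick 9 -> clock=62. purged={b.com}
Op 13: insert d.com -> 10.0.0.3 (expiry=62+5=67). clock=62
Op 14: insert b.com -> 10.0.0.3 (expiry=62+4=66). clock=62
Op 15: tick 6 -> clock=68. purged={b.com,d.com}
Op 16: tick 5 -> clock=73.
Op 17: insert c.com -> 10.0.0.3 (expiry=73+18=91). clock=73
Final clock = 73
Final cache (unexpired): {c.com} -> size=1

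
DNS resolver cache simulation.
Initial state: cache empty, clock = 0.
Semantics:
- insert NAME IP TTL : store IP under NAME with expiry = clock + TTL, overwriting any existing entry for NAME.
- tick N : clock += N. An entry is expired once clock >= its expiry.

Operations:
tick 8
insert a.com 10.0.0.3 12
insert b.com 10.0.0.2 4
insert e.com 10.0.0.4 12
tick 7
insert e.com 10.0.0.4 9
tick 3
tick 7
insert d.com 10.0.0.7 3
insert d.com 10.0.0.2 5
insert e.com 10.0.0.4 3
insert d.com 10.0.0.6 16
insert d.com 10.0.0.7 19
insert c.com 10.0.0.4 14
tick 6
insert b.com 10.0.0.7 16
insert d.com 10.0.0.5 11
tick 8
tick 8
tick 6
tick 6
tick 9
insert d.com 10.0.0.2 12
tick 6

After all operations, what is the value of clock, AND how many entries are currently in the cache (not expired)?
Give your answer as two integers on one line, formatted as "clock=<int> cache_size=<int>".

Op 1: tick 8 -> clock=8.
Op 2: insert a.com -> 10.0.0.3 (expiry=8+12=20). clock=8
Op 3: insert b.com -> 10.0.0.2 (expiry=8+4=12). clock=8
Op 4: insert e.com -> 10.0.0.4 (expiry=8+12=20). clock=8
Op 5: tick 7 -> clock=15. purged={b.com}
Op 6: insert e.com -> 10.0.0.4 (expiry=15+9=24). clock=15
Op 7: tick 3 -> clock=18.
Op 8: tick 7 -> clock=25. purged={a.com,e.com}
Op 9: insert d.com -> 10.0.0.7 (expiry=25+3=28). clock=25
Op 10: insert d.com -> 10.0.0.2 (expiry=25+5=30). clock=25
Op 11: insert e.com -> 10.0.0.4 (expiry=25+3=28). clock=25
Op 12: insert d.com -> 10.0.0.6 (expiry=25+16=41). clock=25
Op 13: insert d.com -> 10.0.0.7 (expiry=25+19=44). clock=25
Op 14: insert c.com -> 10.0.0.4 (expiry=25+14=39). clock=25
Op 15: tick 6 -> clock=31. purged={e.com}
Op 16: insert b.com -> 10.0.0.7 (expiry=31+16=47). clock=31
Op 17: insert d.com -> 10.0.0.5 (expiry=31+11=42). clock=31
Op 18: tick 8 -> clock=39. purged={c.com}
Op 19: tick 8 -> clock=47. purged={b.com,d.com}
Op 20: tick 6 -> clock=53.
Op 21: tick 6 -> clock=59.
Op 22: tick 9 -> clock=68.
Op 23: insert d.com -> 10.0.0.2 (expiry=68+12=80). clock=68
Op 24: tick 6 -> clock=74.
Final clock = 74
Final cache (unexpired): {d.com} -> size=1

Answer: clock=74 cache_size=1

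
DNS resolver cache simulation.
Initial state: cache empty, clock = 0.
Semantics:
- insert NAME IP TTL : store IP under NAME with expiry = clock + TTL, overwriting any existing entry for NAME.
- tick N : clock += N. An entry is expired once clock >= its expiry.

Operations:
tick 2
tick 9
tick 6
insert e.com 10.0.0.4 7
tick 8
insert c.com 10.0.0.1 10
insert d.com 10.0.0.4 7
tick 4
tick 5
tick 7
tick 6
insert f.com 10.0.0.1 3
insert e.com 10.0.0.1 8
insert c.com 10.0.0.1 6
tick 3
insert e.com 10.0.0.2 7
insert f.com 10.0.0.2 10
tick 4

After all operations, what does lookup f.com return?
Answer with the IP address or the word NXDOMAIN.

Op 1: tick 2 -> clock=2.
Op 2: tick 9 -> clock=11.
Op 3: tick 6 -> clock=17.
Op 4: insert e.com -> 10.0.0.4 (expiry=17+7=24). clock=17
Op 5: tick 8 -> clock=25. purged={e.com}
Op 6: insert c.com -> 10.0.0.1 (expiry=25+10=35). clock=25
Op 7: insert d.com -> 10.0.0.4 (expiry=25+7=32). clock=25
Op 8: tick 4 -> clock=29.
Op 9: tick 5 -> clock=34. purged={d.com}
Op 10: tick 7 -> clock=41. purged={c.com}
Op 11: tick 6 -> clock=47.
Op 12: insert f.com -> 10.0.0.1 (expiry=47+3=50). clock=47
Op 13: insert e.com -> 10.0.0.1 (expiry=47+8=55). clock=47
Op 14: insert c.com -> 10.0.0.1 (expiry=47+6=53). clock=47
Op 15: tick 3 -> clock=50. purged={f.com}
Op 16: insert e.com -> 10.0.0.2 (expiry=50+7=57). clock=50
Op 17: insert f.com -> 10.0.0.2 (expiry=50+10=60). clock=50
Op 18: tick 4 -> clock=54. purged={c.com}
lookup f.com: present, ip=10.0.0.2 expiry=60 > clock=54

Answer: 10.0.0.2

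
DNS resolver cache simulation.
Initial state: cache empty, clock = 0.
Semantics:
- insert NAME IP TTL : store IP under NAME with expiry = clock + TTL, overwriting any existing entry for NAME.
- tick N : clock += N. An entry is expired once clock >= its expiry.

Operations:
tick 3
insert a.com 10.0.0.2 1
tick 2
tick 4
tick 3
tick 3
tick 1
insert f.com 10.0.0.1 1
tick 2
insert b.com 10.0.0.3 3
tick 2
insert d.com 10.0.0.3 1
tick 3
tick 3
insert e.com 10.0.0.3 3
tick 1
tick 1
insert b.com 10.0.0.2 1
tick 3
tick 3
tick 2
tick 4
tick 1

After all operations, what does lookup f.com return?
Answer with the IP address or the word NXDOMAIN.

Op 1: tick 3 -> clock=3.
Op 2: insert a.com -> 10.0.0.2 (expiry=3+1=4). clock=3
Op 3: tick 2 -> clock=5. purged={a.com}
Op 4: tick 4 -> clock=9.
Op 5: tick 3 -> clock=12.
Op 6: tick 3 -> clock=15.
Op 7: tick 1 -> clock=16.
Op 8: insert f.com -> 10.0.0.1 (expiry=16+1=17). clock=16
Op 9: tick 2 -> clock=18. purged={f.com}
Op 10: insert b.com -> 10.0.0.3 (expiry=18+3=21). clock=18
Op 11: tick 2 -> clock=20.
Op 12: insert d.com -> 10.0.0.3 (expiry=20+1=21). clock=20
Op 13: tick 3 -> clock=23. purged={b.com,d.com}
Op 14: tick 3 -> clock=26.
Op 15: insert e.com -> 10.0.0.3 (expiry=26+3=29). clock=26
Op 16: tick 1 -> clock=27.
Op 17: tick 1 -> clock=28.
Op 18: insert b.com -> 10.0.0.2 (expiry=28+1=29). clock=28
Op 19: tick 3 -> clock=31. purged={b.com,e.com}
Op 20: tick 3 -> clock=34.
Op 21: tick 2 -> clock=36.
Op 22: tick 4 -> clock=40.
Op 23: tick 1 -> clock=41.
lookup f.com: not in cache (expired or never inserted)

Answer: NXDOMAIN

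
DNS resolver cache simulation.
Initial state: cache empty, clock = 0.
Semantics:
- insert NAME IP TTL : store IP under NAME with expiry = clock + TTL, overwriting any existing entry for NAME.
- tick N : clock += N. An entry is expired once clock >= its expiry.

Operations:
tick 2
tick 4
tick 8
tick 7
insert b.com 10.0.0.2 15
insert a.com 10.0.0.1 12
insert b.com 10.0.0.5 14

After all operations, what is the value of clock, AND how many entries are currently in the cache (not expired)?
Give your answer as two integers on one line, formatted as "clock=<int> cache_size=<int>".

Answer: clock=21 cache_size=2

Derivation:
Op 1: tick 2 -> clock=2.
Op 2: tick 4 -> clock=6.
Op 3: tick 8 -> clock=14.
Op 4: tick 7 -> clock=21.
Op 5: insert b.com -> 10.0.0.2 (expiry=21+15=36). clock=21
Op 6: insert a.com -> 10.0.0.1 (expiry=21+12=33). clock=21
Op 7: insert b.com -> 10.0.0.5 (expiry=21+14=35). clock=21
Final clock = 21
Final cache (unexpired): {a.com,b.com} -> size=2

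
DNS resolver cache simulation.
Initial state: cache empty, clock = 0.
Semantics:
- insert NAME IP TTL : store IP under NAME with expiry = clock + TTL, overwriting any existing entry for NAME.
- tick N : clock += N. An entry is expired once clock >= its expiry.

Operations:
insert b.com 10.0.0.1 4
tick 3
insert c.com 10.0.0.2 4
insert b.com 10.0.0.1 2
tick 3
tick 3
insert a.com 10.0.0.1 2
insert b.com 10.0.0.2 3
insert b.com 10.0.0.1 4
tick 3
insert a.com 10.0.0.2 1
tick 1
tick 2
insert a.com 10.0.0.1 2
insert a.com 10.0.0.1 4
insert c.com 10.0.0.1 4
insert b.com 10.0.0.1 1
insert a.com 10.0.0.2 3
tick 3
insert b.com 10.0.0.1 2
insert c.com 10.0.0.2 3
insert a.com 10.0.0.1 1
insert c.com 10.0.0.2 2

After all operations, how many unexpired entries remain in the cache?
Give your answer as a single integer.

Op 1: insert b.com -> 10.0.0.1 (expiry=0+4=4). clock=0
Op 2: tick 3 -> clock=3.
Op 3: insert c.com -> 10.0.0.2 (expiry=3+4=7). clock=3
Op 4: insert b.com -> 10.0.0.1 (expiry=3+2=5). clock=3
Op 5: tick 3 -> clock=6. purged={b.com}
Op 6: tick 3 -> clock=9. purged={c.com}
Op 7: insert a.com -> 10.0.0.1 (expiry=9+2=11). clock=9
Op 8: insert b.com -> 10.0.0.2 (expiry=9+3=12). clock=9
Op 9: insert b.com -> 10.0.0.1 (expiry=9+4=13). clock=9
Op 10: tick 3 -> clock=12. purged={a.com}
Op 11: insert a.com -> 10.0.0.2 (expiry=12+1=13). clock=12
Op 12: tick 1 -> clock=13. purged={a.com,b.com}
Op 13: tick 2 -> clock=15.
Op 14: insert a.com -> 10.0.0.1 (expiry=15+2=17). clock=15
Op 15: insert a.com -> 10.0.0.1 (expiry=15+4=19). clock=15
Op 16: insert c.com -> 10.0.0.1 (expiry=15+4=19). clock=15
Op 17: insert b.com -> 10.0.0.1 (expiry=15+1=16). clock=15
Op 18: insert a.com -> 10.0.0.2 (expiry=15+3=18). clock=15
Op 19: tick 3 -> clock=18. purged={a.com,b.com}
Op 20: insert b.com -> 10.0.0.1 (expiry=18+2=20). clock=18
Op 21: insert c.com -> 10.0.0.2 (expiry=18+3=21). clock=18
Op 22: insert a.com -> 10.0.0.1 (expiry=18+1=19). clock=18
Op 23: insert c.com -> 10.0.0.2 (expiry=18+2=20). clock=18
Final cache (unexpired): {a.com,b.com,c.com} -> size=3

Answer: 3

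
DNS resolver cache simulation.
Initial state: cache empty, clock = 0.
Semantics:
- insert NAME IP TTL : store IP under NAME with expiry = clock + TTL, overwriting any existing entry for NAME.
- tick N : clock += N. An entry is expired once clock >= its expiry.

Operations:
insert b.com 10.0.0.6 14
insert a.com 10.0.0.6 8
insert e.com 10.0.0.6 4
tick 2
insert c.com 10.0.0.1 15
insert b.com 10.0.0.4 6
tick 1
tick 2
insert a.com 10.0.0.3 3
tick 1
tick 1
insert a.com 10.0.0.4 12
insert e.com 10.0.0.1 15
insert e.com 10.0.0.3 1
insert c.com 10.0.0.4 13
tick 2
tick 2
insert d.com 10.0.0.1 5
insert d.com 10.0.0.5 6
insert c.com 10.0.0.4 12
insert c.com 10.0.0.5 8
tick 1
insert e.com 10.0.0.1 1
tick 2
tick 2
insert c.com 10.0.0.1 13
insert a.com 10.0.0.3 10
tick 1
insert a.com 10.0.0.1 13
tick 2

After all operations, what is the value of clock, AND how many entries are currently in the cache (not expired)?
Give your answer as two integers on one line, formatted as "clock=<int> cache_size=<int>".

Op 1: insert b.com -> 10.0.0.6 (expiry=0+14=14). clock=0
Op 2: insert a.com -> 10.0.0.6 (expiry=0+8=8). clock=0
Op 3: insert e.com -> 10.0.0.6 (expiry=0+4=4). clock=0
Op 4: tick 2 -> clock=2.
Op 5: insert c.com -> 10.0.0.1 (expiry=2+15=17). clock=2
Op 6: insert b.com -> 10.0.0.4 (expiry=2+6=8). clock=2
Op 7: tick 1 -> clock=3.
Op 8: tick 2 -> clock=5. purged={e.com}
Op 9: insert a.com -> 10.0.0.3 (expiry=5+3=8). clock=5
Op 10: tick 1 -> clock=6.
Op 11: tick 1 -> clock=7.
Op 12: insert a.com -> 10.0.0.4 (expiry=7+12=19). clock=7
Op 13: insert e.com -> 10.0.0.1 (expiry=7+15=22). clock=7
Op 14: insert e.com -> 10.0.0.3 (expiry=7+1=8). clock=7
Op 15: insert c.com -> 10.0.0.4 (expiry=7+13=20). clock=7
Op 16: tick 2 -> clock=9. purged={b.com,e.com}
Op 17: tick 2 -> clock=11.
Op 18: insert d.com -> 10.0.0.1 (expiry=11+5=16). clock=11
Op 19: insert d.com -> 10.0.0.5 (expiry=11+6=17). clock=11
Op 20: insert c.com -> 10.0.0.4 (expiry=11+12=23). clock=11
Op 21: insert c.com -> 10.0.0.5 (expiry=11+8=19). clock=11
Op 22: tick 1 -> clock=12.
Op 23: insert e.com -> 10.0.0.1 (expiry=12+1=13). clock=12
Op 24: tick 2 -> clock=14. purged={e.com}
Op 25: tick 2 -> clock=16.
Op 26: insert c.com -> 10.0.0.1 (expiry=16+13=29). clock=16
Op 27: insert a.com -> 10.0.0.3 (expiry=16+10=26). clock=16
Op 28: tick 1 -> clock=17. purged={d.com}
Op 29: insert a.com -> 10.0.0.1 (expiry=17+13=30). clock=17
Op 30: tick 2 -> clock=19.
Final clock = 19
Final cache (unexpired): {a.com,c.com} -> size=2

Answer: clock=19 cache_size=2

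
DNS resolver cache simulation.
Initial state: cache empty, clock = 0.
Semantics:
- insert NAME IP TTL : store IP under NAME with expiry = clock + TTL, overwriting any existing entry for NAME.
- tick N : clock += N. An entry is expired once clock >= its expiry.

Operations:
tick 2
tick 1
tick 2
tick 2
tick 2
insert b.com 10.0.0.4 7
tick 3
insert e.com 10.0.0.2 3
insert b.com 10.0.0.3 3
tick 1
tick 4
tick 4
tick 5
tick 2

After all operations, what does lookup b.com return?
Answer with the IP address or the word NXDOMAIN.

Answer: NXDOMAIN

Derivation:
Op 1: tick 2 -> clock=2.
Op 2: tick 1 -> clock=3.
Op 3: tick 2 -> clock=5.
Op 4: tick 2 -> clock=7.
Op 5: tick 2 -> clock=9.
Op 6: insert b.com -> 10.0.0.4 (expiry=9+7=16). clock=9
Op 7: tick 3 -> clock=12.
Op 8: insert e.com -> 10.0.0.2 (expiry=12+3=15). clock=12
Op 9: insert b.com -> 10.0.0.3 (expiry=12+3=15). clock=12
Op 10: tick 1 -> clock=13.
Op 11: tick 4 -> clock=17. purged={b.com,e.com}
Op 12: tick 4 -> clock=21.
Op 13: tick 5 -> clock=26.
Op 14: tick 2 -> clock=28.
lookup b.com: not in cache (expired or never inserted)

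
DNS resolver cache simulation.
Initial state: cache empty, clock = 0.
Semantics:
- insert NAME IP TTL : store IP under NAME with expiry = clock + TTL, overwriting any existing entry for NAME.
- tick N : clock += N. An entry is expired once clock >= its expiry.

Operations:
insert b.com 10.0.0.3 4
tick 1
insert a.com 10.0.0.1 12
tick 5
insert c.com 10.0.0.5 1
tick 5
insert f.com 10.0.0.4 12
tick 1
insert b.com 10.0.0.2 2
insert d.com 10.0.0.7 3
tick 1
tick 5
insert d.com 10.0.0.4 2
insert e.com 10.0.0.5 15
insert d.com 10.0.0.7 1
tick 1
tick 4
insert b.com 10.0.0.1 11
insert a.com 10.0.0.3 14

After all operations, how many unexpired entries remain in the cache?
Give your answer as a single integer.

Answer: 3

Derivation:
Op 1: insert b.com -> 10.0.0.3 (expiry=0+4=4). clock=0
Op 2: tick 1 -> clock=1.
Op 3: insert a.com -> 10.0.0.1 (expiry=1+12=13). clock=1
Op 4: tick 5 -> clock=6. purged={b.com}
Op 5: insert c.com -> 10.0.0.5 (expiry=6+1=7). clock=6
Op 6: tick 5 -> clock=11. purged={c.com}
Op 7: insert f.com -> 10.0.0.4 (expiry=11+12=23). clock=11
Op 8: tick 1 -> clock=12.
Op 9: insert b.com -> 10.0.0.2 (expiry=12+2=14). clock=12
Op 10: insert d.com -> 10.0.0.7 (expiry=12+3=15). clock=12
Op 11: tick 1 -> clock=13. purged={a.com}
Op 12: tick 5 -> clock=18. purged={b.com,d.com}
Op 13: insert d.com -> 10.0.0.4 (expiry=18+2=20). clock=18
Op 14: insert e.com -> 10.0.0.5 (expiry=18+15=33). clock=18
Op 15: insert d.com -> 10.0.0.7 (expiry=18+1=19). clock=18
Op 16: tick 1 -> clock=19. purged={d.com}
Op 17: tick 4 -> clock=23. purged={f.com}
Op 18: insert b.com -> 10.0.0.1 (expiry=23+11=34). clock=23
Op 19: insert a.com -> 10.0.0.3 (expiry=23+14=37). clock=23
Final cache (unexpired): {a.com,b.com,e.com} -> size=3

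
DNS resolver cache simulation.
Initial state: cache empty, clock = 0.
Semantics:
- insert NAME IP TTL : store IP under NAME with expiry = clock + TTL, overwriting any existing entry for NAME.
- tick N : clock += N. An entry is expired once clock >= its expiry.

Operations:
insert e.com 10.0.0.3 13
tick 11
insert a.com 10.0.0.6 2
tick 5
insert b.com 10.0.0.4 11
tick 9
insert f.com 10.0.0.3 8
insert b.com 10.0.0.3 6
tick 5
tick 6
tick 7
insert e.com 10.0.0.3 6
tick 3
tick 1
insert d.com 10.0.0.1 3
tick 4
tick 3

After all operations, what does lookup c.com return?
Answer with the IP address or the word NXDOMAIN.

Answer: NXDOMAIN

Derivation:
Op 1: insert e.com -> 10.0.0.3 (expiry=0+13=13). clock=0
Op 2: tick 11 -> clock=11.
Op 3: insert a.com -> 10.0.0.6 (expiry=11+2=13). clock=11
Op 4: tick 5 -> clock=16. purged={a.com,e.com}
Op 5: insert b.com -> 10.0.0.4 (expiry=16+11=27). clock=16
Op 6: tick 9 -> clock=25.
Op 7: insert f.com -> 10.0.0.3 (expiry=25+8=33). clock=25
Op 8: insert b.com -> 10.0.0.3 (expiry=25+6=31). clock=25
Op 9: tick 5 -> clock=30.
Op 10: tick 6 -> clock=36. purged={b.com,f.com}
Op 11: tick 7 -> clock=43.
Op 12: insert e.com -> 10.0.0.3 (expiry=43+6=49). clock=43
Op 13: tick 3 -> clock=46.
Op 14: tick 1 -> clock=47.
Op 15: insert d.com -> 10.0.0.1 (expiry=47+3=50). clock=47
Op 16: tick 4 -> clock=51. purged={d.com,e.com}
Op 17: tick 3 -> clock=54.
lookup c.com: not in cache (expired or never inserted)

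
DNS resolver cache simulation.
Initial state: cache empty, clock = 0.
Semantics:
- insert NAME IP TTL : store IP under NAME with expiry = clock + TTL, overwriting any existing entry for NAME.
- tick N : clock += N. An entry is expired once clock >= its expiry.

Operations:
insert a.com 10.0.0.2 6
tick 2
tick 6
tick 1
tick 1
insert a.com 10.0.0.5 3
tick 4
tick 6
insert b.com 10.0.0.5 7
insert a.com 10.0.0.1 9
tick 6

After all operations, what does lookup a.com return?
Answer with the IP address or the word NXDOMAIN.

Op 1: insert a.com -> 10.0.0.2 (expiry=0+6=6). clock=0
Op 2: tick 2 -> clock=2.
Op 3: tick 6 -> clock=8. purged={a.com}
Op 4: tick 1 -> clock=9.
Op 5: tick 1 -> clock=10.
Op 6: insert a.com -> 10.0.0.5 (expiry=10+3=13). clock=10
Op 7: tick 4 -> clock=14. purged={a.com}
Op 8: tick 6 -> clock=20.
Op 9: insert b.com -> 10.0.0.5 (expiry=20+7=27). clock=20
Op 10: insert a.com -> 10.0.0.1 (expiry=20+9=29). clock=20
Op 11: tick 6 -> clock=26.
lookup a.com: present, ip=10.0.0.1 expiry=29 > clock=26

Answer: 10.0.0.1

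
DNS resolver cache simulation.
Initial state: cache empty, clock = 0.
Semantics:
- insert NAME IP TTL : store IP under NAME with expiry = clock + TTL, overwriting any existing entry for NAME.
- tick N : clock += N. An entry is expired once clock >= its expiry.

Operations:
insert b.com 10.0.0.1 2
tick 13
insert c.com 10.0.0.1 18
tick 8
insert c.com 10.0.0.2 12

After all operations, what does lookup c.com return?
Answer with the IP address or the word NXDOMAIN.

Op 1: insert b.com -> 10.0.0.1 (expiry=0+2=2). clock=0
Op 2: tick 13 -> clock=13. purged={b.com}
Op 3: insert c.com -> 10.0.0.1 (expiry=13+18=31). clock=13
Op 4: tick 8 -> clock=21.
Op 5: insert c.com -> 10.0.0.2 (expiry=21+12=33). clock=21
lookup c.com: present, ip=10.0.0.2 expiry=33 > clock=21

Answer: 10.0.0.2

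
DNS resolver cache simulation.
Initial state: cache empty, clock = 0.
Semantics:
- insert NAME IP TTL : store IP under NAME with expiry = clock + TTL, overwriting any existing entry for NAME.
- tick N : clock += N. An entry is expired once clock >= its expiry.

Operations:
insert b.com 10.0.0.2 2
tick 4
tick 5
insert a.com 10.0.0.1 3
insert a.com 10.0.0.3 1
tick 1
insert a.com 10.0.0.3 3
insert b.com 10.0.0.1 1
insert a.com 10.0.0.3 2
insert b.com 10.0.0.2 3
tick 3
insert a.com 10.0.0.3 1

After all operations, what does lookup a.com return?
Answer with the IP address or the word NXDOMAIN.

Answer: 10.0.0.3

Derivation:
Op 1: insert b.com -> 10.0.0.2 (expiry=0+2=2). clock=0
Op 2: tick 4 -> clock=4. purged={b.com}
Op 3: tick 5 -> clock=9.
Op 4: insert a.com -> 10.0.0.1 (expiry=9+3=12). clock=9
Op 5: insert a.com -> 10.0.0.3 (expiry=9+1=10). clock=9
Op 6: tick 1 -> clock=10. purged={a.com}
Op 7: insert a.com -> 10.0.0.3 (expiry=10+3=13). clock=10
Op 8: insert b.com -> 10.0.0.1 (expiry=10+1=11). clock=10
Op 9: insert a.com -> 10.0.0.3 (expiry=10+2=12). clock=10
Op 10: insert b.com -> 10.0.0.2 (expiry=10+3=13). clock=10
Op 11: tick 3 -> clock=13. purged={a.com,b.com}
Op 12: insert a.com -> 10.0.0.3 (expiry=13+1=14). clock=13
lookup a.com: present, ip=10.0.0.3 expiry=14 > clock=13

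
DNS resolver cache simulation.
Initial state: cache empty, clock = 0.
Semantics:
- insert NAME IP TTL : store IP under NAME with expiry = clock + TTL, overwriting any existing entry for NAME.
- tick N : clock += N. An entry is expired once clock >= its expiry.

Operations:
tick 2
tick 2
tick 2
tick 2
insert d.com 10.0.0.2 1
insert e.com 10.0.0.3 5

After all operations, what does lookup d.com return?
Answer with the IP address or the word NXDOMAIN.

Answer: 10.0.0.2

Derivation:
Op 1: tick 2 -> clock=2.
Op 2: tick 2 -> clock=4.
Op 3: tick 2 -> clock=6.
Op 4: tick 2 -> clock=8.
Op 5: insert d.com -> 10.0.0.2 (expiry=8+1=9). clock=8
Op 6: insert e.com -> 10.0.0.3 (expiry=8+5=13). clock=8
lookup d.com: present, ip=10.0.0.2 expiry=9 > clock=8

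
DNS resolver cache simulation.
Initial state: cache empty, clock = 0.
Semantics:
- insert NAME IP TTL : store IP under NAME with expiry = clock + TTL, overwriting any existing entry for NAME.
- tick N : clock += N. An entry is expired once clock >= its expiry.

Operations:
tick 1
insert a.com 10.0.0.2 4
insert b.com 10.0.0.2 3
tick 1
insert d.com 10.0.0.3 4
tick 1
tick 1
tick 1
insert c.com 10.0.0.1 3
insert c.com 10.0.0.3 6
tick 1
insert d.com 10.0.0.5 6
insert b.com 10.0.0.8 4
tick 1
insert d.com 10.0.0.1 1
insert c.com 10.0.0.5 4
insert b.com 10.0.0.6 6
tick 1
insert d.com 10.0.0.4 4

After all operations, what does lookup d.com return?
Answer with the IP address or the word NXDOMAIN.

Answer: 10.0.0.4

Derivation:
Op 1: tick 1 -> clock=1.
Op 2: insert a.com -> 10.0.0.2 (expiry=1+4=5). clock=1
Op 3: insert b.com -> 10.0.0.2 (expiry=1+3=4). clock=1
Op 4: tick 1 -> clock=2.
Op 5: insert d.com -> 10.0.0.3 (expiry=2+4=6). clock=2
Op 6: tick 1 -> clock=3.
Op 7: tick 1 -> clock=4. purged={b.com}
Op 8: tick 1 -> clock=5. purged={a.com}
Op 9: insert c.com -> 10.0.0.1 (expiry=5+3=8). clock=5
Op 10: insert c.com -> 10.0.0.3 (expiry=5+6=11). clock=5
Op 11: tick 1 -> clock=6. purged={d.com}
Op 12: insert d.com -> 10.0.0.5 (expiry=6+6=12). clock=6
Op 13: insert b.com -> 10.0.0.8 (expiry=6+4=10). clock=6
Op 14: tick 1 -> clock=7.
Op 15: insert d.com -> 10.0.0.1 (expiry=7+1=8). clock=7
Op 16: insert c.com -> 10.0.0.5 (expiry=7+4=11). clock=7
Op 17: insert b.com -> 10.0.0.6 (expiry=7+6=13). clock=7
Op 18: tick 1 -> clock=8. purged={d.com}
Op 19: insert d.com -> 10.0.0.4 (expiry=8+4=12). clock=8
lookup d.com: present, ip=10.0.0.4 expiry=12 > clock=8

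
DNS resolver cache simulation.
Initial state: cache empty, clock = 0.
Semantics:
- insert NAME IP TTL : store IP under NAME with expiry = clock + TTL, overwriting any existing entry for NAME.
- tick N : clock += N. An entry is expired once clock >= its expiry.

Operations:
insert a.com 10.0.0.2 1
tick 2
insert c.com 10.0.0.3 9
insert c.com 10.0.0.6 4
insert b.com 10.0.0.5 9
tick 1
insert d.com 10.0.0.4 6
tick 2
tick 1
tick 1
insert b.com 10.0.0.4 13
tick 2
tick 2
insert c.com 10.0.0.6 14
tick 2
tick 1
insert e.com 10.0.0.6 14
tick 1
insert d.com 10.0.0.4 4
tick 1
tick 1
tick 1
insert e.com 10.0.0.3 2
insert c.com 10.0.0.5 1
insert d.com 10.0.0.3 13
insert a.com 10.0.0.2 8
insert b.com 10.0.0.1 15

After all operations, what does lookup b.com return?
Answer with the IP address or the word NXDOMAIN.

Answer: 10.0.0.1

Derivation:
Op 1: insert a.com -> 10.0.0.2 (expiry=0+1=1). clock=0
Op 2: tick 2 -> clock=2. purged={a.com}
Op 3: insert c.com -> 10.0.0.3 (expiry=2+9=11). clock=2
Op 4: insert c.com -> 10.0.0.6 (expiry=2+4=6). clock=2
Op 5: insert b.com -> 10.0.0.5 (expiry=2+9=11). clock=2
Op 6: tick 1 -> clock=3.
Op 7: insert d.com -> 10.0.0.4 (expiry=3+6=9). clock=3
Op 8: tick 2 -> clock=5.
Op 9: tick 1 -> clock=6. purged={c.com}
Op 10: tick 1 -> clock=7.
Op 11: insert b.com -> 10.0.0.4 (expiry=7+13=20). clock=7
Op 12: tick 2 -> clock=9. purged={d.com}
Op 13: tick 2 -> clock=11.
Op 14: insert c.com -> 10.0.0.6 (expiry=11+14=25). clock=11
Op 15: tick 2 -> clock=13.
Op 16: tick 1 -> clock=14.
Op 17: insert e.com -> 10.0.0.6 (expiry=14+14=28). clock=14
Op 18: tick 1 -> clock=15.
Op 19: insert d.com -> 10.0.0.4 (expiry=15+4=19). clock=15
Op 20: tick 1 -> clock=16.
Op 21: tick 1 -> clock=17.
Op 22: tick 1 -> clock=18.
Op 23: insert e.com -> 10.0.0.3 (expiry=18+2=20). clock=18
Op 24: insert c.com -> 10.0.0.5 (expiry=18+1=19). clock=18
Op 25: insert d.com -> 10.0.0.3 (expiry=18+13=31). clock=18
Op 26: insert a.com -> 10.0.0.2 (expiry=18+8=26). clock=18
Op 27: insert b.com -> 10.0.0.1 (expiry=18+15=33). clock=18
lookup b.com: present, ip=10.0.0.1 expiry=33 > clock=18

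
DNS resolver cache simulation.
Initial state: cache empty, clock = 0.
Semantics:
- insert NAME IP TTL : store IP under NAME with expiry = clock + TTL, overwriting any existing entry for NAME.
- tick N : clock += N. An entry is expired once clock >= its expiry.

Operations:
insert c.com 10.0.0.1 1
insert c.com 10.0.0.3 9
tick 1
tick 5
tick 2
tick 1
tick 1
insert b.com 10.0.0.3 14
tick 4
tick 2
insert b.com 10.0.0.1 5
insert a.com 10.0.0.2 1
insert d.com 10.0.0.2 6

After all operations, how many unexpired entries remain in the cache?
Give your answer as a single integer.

Answer: 3

Derivation:
Op 1: insert c.com -> 10.0.0.1 (expiry=0+1=1). clock=0
Op 2: insert c.com -> 10.0.0.3 (expiry=0+9=9). clock=0
Op 3: tick 1 -> clock=1.
Op 4: tick 5 -> clock=6.
Op 5: tick 2 -> clock=8.
Op 6: tick 1 -> clock=9. purged={c.com}
Op 7: tick 1 -> clock=10.
Op 8: insert b.com -> 10.0.0.3 (expiry=10+14=24). clock=10
Op 9: tick 4 -> clock=14.
Op 10: tick 2 -> clock=16.
Op 11: insert b.com -> 10.0.0.1 (expiry=16+5=21). clock=16
Op 12: insert a.com -> 10.0.0.2 (expiry=16+1=17). clock=16
Op 13: insert d.com -> 10.0.0.2 (expiry=16+6=22). clock=16
Final cache (unexpired): {a.com,b.com,d.com} -> size=3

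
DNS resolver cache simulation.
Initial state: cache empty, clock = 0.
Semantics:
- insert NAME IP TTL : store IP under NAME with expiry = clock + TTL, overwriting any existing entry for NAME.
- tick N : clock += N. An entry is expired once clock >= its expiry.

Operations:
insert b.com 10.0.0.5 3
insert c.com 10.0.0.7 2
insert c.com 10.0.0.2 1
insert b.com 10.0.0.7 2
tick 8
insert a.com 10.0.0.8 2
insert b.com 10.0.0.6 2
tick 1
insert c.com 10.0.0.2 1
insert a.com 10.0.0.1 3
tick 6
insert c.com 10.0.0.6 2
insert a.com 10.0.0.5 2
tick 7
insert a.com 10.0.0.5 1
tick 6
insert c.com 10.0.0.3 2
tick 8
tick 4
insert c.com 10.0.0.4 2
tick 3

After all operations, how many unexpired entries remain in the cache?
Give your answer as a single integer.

Answer: 0

Derivation:
Op 1: insert b.com -> 10.0.0.5 (expiry=0+3=3). clock=0
Op 2: insert c.com -> 10.0.0.7 (expiry=0+2=2). clock=0
Op 3: insert c.com -> 10.0.0.2 (expiry=0+1=1). clock=0
Op 4: insert b.com -> 10.0.0.7 (expiry=0+2=2). clock=0
Op 5: tick 8 -> clock=8. purged={b.com,c.com}
Op 6: insert a.com -> 10.0.0.8 (expiry=8+2=10). clock=8
Op 7: insert b.com -> 10.0.0.6 (expiry=8+2=10). clock=8
Op 8: tick 1 -> clock=9.
Op 9: insert c.com -> 10.0.0.2 (expiry=9+1=10). clock=9
Op 10: insert a.com -> 10.0.0.1 (expiry=9+3=12). clock=9
Op 11: tick 6 -> clock=15. purged={a.com,b.com,c.com}
Op 12: insert c.com -> 10.0.0.6 (expiry=15+2=17). clock=15
Op 13: insert a.com -> 10.0.0.5 (expiry=15+2=17). clock=15
Op 14: tick 7 -> clock=22. purged={a.com,c.com}
Op 15: insert a.com -> 10.0.0.5 (expiry=22+1=23). clock=22
Op 16: tick 6 -> clock=28. purged={a.com}
Op 17: insert c.com -> 10.0.0.3 (expiry=28+2=30). clock=28
Op 18: tick 8 -> clock=36. purged={c.com}
Op 19: tick 4 -> clock=40.
Op 20: insert c.com -> 10.0.0.4 (expiry=40+2=42). clock=40
Op 21: tick 3 -> clock=43. purged={c.com}
Final cache (unexpired): {} -> size=0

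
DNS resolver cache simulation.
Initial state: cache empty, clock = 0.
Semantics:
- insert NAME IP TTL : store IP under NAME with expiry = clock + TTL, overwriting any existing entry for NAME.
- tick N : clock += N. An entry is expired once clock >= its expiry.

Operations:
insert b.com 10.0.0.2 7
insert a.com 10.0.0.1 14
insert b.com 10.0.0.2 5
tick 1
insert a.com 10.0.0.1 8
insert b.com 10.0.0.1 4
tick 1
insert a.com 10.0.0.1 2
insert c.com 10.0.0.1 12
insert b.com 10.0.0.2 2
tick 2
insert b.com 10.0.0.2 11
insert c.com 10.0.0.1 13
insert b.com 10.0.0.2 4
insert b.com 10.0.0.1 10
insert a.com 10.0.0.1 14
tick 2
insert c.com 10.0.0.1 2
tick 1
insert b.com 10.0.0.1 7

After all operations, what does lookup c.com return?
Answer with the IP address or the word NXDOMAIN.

Op 1: insert b.com -> 10.0.0.2 (expiry=0+7=7). clock=0
Op 2: insert a.com -> 10.0.0.1 (expiry=0+14=14). clock=0
Op 3: insert b.com -> 10.0.0.2 (expiry=0+5=5). clock=0
Op 4: tick 1 -> clock=1.
Op 5: insert a.com -> 10.0.0.1 (expiry=1+8=9). clock=1
Op 6: insert b.com -> 10.0.0.1 (expiry=1+4=5). clock=1
Op 7: tick 1 -> clock=2.
Op 8: insert a.com -> 10.0.0.1 (expiry=2+2=4). clock=2
Op 9: insert c.com -> 10.0.0.1 (expiry=2+12=14). clock=2
Op 10: insert b.com -> 10.0.0.2 (expiry=2+2=4). clock=2
Op 11: tick 2 -> clock=4. purged={a.com,b.com}
Op 12: insert b.com -> 10.0.0.2 (expiry=4+11=15). clock=4
Op 13: insert c.com -> 10.0.0.1 (expiry=4+13=17). clock=4
Op 14: insert b.com -> 10.0.0.2 (expiry=4+4=8). clock=4
Op 15: insert b.com -> 10.0.0.1 (expiry=4+10=14). clock=4
Op 16: insert a.com -> 10.0.0.1 (expiry=4+14=18). clock=4
Op 17: tick 2 -> clock=6.
Op 18: insert c.com -> 10.0.0.1 (expiry=6+2=8). clock=6
Op 19: tick 1 -> clock=7.
Op 20: insert b.com -> 10.0.0.1 (expiry=7+7=14). clock=7
lookup c.com: present, ip=10.0.0.1 expiry=8 > clock=7

Answer: 10.0.0.1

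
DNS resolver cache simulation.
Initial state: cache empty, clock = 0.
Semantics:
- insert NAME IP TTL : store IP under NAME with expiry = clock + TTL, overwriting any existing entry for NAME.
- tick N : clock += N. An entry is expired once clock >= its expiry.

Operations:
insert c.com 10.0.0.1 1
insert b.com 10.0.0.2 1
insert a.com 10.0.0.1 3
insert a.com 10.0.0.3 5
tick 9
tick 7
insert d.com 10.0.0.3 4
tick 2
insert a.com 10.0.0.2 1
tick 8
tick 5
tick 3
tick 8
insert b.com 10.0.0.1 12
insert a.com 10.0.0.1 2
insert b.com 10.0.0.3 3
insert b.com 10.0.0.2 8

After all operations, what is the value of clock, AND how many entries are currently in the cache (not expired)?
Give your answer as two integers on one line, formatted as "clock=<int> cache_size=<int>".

Answer: clock=42 cache_size=2

Derivation:
Op 1: insert c.com -> 10.0.0.1 (expiry=0+1=1). clock=0
Op 2: insert b.com -> 10.0.0.2 (expiry=0+1=1). clock=0
Op 3: insert a.com -> 10.0.0.1 (expiry=0+3=3). clock=0
Op 4: insert a.com -> 10.0.0.3 (expiry=0+5=5). clock=0
Op 5: tick 9 -> clock=9. purged={a.com,b.com,c.com}
Op 6: tick 7 -> clock=16.
Op 7: insert d.com -> 10.0.0.3 (expiry=16+4=20). clock=16
Op 8: tick 2 -> clock=18.
Op 9: insert a.com -> 10.0.0.2 (expiry=18+1=19). clock=18
Op 10: tick 8 -> clock=26. purged={a.com,d.com}
Op 11: tick 5 -> clock=31.
Op 12: tick 3 -> clock=34.
Op 13: tick 8 -> clock=42.
Op 14: insert b.com -> 10.0.0.1 (expiry=42+12=54). clock=42
Op 15: insert a.com -> 10.0.0.1 (expiry=42+2=44). clock=42
Op 16: insert b.com -> 10.0.0.3 (expiry=42+3=45). clock=42
Op 17: insert b.com -> 10.0.0.2 (expiry=42+8=50). clock=42
Final clock = 42
Final cache (unexpired): {a.com,b.com} -> size=2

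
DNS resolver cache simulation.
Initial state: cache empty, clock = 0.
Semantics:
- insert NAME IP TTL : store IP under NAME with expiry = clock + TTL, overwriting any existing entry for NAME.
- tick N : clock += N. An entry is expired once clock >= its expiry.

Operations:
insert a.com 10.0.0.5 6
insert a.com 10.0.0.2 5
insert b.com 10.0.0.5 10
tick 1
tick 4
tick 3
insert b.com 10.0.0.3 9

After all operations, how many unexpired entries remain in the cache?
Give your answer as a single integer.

Answer: 1

Derivation:
Op 1: insert a.com -> 10.0.0.5 (expiry=0+6=6). clock=0
Op 2: insert a.com -> 10.0.0.2 (expiry=0+5=5). clock=0
Op 3: insert b.com -> 10.0.0.5 (expiry=0+10=10). clock=0
Op 4: tick 1 -> clock=1.
Op 5: tick 4 -> clock=5. purged={a.com}
Op 6: tick 3 -> clock=8.
Op 7: insert b.com -> 10.0.0.3 (expiry=8+9=17). clock=8
Final cache (unexpired): {b.com} -> size=1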